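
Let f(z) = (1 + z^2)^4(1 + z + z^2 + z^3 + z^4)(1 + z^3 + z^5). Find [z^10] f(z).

25

(1 + z^2)^4 has coefficients 1,0,4,0,6,0,4,0,1 for degrees 0…8.
(1 + z + z^2 + z^3 + z^4) has coefficients 1,1,1,1,1,0,0,0,0,0,0 for degrees 0…10.
Finally multiplying by (1 + z^3 + z^5), the product of all factors after the first has coefficients 1,1,1,2,2,2,2,2,1,1,0 for degrees 0…10.
[z^10] = 1·0 + 4·1 + 6·2 + 4·2 + 1·1 = 25.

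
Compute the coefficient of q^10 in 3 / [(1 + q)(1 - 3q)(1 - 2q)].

394485

The denominator gives the recurrence a_n = 4a_(n−1) − a_(n−2) − 6a_(n−3) for n ≥ 3; the numerator fixes a_0 = 3, a_1 = 12, a_2 = 45.
Iterating: 3, 12, 45, 150, 483, 1512, 4665, 14250, 43263, 130812, 394485, so a_10 = 394485.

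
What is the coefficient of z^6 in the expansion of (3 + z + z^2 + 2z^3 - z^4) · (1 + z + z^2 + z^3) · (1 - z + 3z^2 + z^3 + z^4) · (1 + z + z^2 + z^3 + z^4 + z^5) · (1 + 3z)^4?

8159

(3 + z + z^2 + 2z^3 - z^4) has coefficients 3,1,1,2,-1 for degrees 0…4.
(1 + z + z^2 + z^3) has coefficients 1,1,1,1,0,0,0 for degrees 0…6.
Multiplying by (1 - z + 3z^2 + z^3 + z^4) gives running coefficients 1,0,3,4,4,5,2 for degrees 0…6.
Multiplying by (1 + z + z^2 + z^3 + z^4 + z^5) gives running coefficients 1,1,4,8,12,17,18 for degrees 0…6.
Finally multiplying by (1 + 3z)^4, the product of all factors after the first has coefficients 1,13,70,218,513,1106,2058 for degrees 0…6.
[z^6] = 3·2058 + 1·1106 + 1·513 + 2·218 − 1·70 = 8159.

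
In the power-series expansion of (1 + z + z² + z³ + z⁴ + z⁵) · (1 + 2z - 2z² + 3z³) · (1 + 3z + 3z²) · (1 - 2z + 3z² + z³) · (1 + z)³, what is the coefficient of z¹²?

369

(1 + z + z² + z³ + z⁴ + z⁵) has coefficients 1,1,1,1,1,1 for degrees 0…5.
(1 + 2z - 2z² + 3z³) has coefficients 1,2,-2,3,0,0,0,0,0,0,0,0,0 for degrees 0…12.
Multiplying by (1 + 3z + 3z²) gives running coefficients 1,5,7,3,3,9,0,0,0,0,0,0,0 for degrees 0…12.
Multiplying by (1 - 2z + 3z² + z³) gives running coefficients 1,3,0,5,23,19,-6,30,9,0,0,0,0 for degrees 0…12.
Finally multiplying by (1 + z)³, the product of all factors after the first has coefficients 1,6,12,15,41,103,125,92,100,111,57,9,0 for degrees 0…12.
[z¹²] = 1·0 + 1·9 + 1·57 + 1·111 + 1·100 + 1·92 = 369.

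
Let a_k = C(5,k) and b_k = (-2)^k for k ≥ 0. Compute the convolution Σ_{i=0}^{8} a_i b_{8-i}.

The convolution is the x^8 coefficient of A(x)B(x).
Σ = 1·256 + 5·(-128) + 10·64 + 10·(-32) + 5·16 + 1·(-8) + 0·4 + 0·(-2) + 0·1 = 8.

8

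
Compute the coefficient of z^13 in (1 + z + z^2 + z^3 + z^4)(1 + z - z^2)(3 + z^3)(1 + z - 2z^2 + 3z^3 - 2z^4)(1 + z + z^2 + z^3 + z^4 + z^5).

(1 + z + z^2 + z^3 + z^4) has coefficients 1,1,1,1,1 for degrees 0…4.
(1 + z - z^2) has coefficients 1,1,-1,0,0,0,0,0,0,0,0,0,0,0 for degrees 0…13.
Multiplying by (3 + z^3) gives running coefficients 3,3,-3,1,1,-1,0,0,0,0,0,0,0,0 for degrees 0…13.
Multiplying by (1 + z - 2z^2 + 3z^3 - 2z^4) gives running coefficients 3,6,-6,1,11,-17,6,3,-5,2,0,0,0,0 for degrees 0…13.
Finally multiplying by (1 + z + z^2 + z^3 + z^4 + z^5), the product of all factors after the first has coefficients 3,9,3,4,15,-2,1,-2,-1,0,-11,6,0,-3 for degrees 0…13.
[z^13] = 1·(-3) + 1·0 + 1·6 + 1·(-11) + 1·0 = -8.

-8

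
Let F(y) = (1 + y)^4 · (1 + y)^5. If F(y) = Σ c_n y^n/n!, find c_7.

181440

The EGF product rule gives c_7 = Σ_{k_1+k_2=7} C(7; k_1,k_2) · ∏ g_i(k_i), where (1+y)^4 gives the falling factorial (4)_k; (1+y)^5 gives the falling factorial (5)_k.
g_1(k) for k = 0…7: 1, 4, 12, 24, 24, 0, 0, 0.
g_2(k) for k = 0…7: 1, 5, 20, 60, 120, 120, 0, 0.
c_7 = Σ_k C(7,k)·g_1(k)·g_2(7−k) = 21·12·120 + 35·24·120 + 35·24·60 = 30240 + 100800 + 50400 = 181440.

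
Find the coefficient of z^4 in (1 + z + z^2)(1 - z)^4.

(1 + z + z^2) has coefficients 1,1,1 for degrees 0…2.
(1 - z)^4 has coefficients 1,-4,6,-4,1 for degrees 0…4.
[z^4] = 1·1 + 1·(-4) + 1·6 = 3.

3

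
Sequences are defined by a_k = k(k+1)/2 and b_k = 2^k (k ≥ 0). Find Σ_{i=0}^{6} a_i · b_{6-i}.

This is [x^6] in the product of the two ordinary generating functions.
Σ = 0·64 + 1·32 + 3·16 + 6·8 + 10·4 + 15·2 + 21·1 = 219.

219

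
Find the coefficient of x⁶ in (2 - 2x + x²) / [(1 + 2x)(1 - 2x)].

The denominator gives the recurrence a_n = 4a_(n−2) for n ≥ 3; the numerator fixes a_0 = 2, a_1 = -2, a_2 = 9.
Iterating: 2, -2, 9, -8, 36, -32, 144, so a_6 = 144.

144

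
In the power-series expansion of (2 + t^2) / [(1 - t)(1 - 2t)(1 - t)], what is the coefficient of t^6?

551

The denominator gives the recurrence a_n = 4a_(n−1) − 5a_(n−2) + 2a_(n−3) for n ≥ 3; the numerator fixes a_0 = 2, a_1 = 8, a_2 = 23.
Iterating: 2, 8, 23, 56, 125, 266, 551, so a_6 = 551.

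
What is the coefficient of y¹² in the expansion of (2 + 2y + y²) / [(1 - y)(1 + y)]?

The denominator gives the recurrence a_n = a_(n−2) for n ≥ 3; the numerator fixes a_0 = 2, a_1 = 2, a_2 = 3.
Iterating: 2, 2, 3, 2, 3, 2, 3, 2, 3, 2, 3, 2, 3, so a_12 = 3.

3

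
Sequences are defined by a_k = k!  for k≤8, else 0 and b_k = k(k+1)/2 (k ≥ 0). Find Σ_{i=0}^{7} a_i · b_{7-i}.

The convolution is the x^7 coefficient of A(x)B(x).
Σ = 1·28 + 1·21 + 2·15 + 6·10 + 24·6 + 120·3 + 720·1 + 5040·0 = 1363.

1363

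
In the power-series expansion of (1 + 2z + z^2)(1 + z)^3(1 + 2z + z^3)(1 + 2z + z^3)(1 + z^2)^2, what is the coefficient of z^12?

(1 + 2z + z^2) has coefficients 1,2,1 for degrees 0…2.
(1 + z)^3 has coefficients 1,3,3,1,0,0,0,0,0,0,0,0,0 for degrees 0…12.
Multiplying by (1 + 2z + z^3) gives running coefficients 1,5,9,8,5,3,1,0,0,0,0,0,0 for degrees 0…12.
Multiplying by (1 + 2z + z^3) gives running coefficients 1,7,19,27,26,22,15,7,3,1,0,0,0 for degrees 0…12.
Finally multiplying by (1 + z^2)^2, the product of all factors after the first has coefficients 1,7,21,41,65,83,86,78,59,37,21,9,3 for degrees 0…12.
[z^12] = 1·3 + 2·9 + 1·21 = 42.

42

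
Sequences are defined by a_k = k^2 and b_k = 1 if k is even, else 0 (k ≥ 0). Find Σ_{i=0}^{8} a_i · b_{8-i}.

This is [x^8] in the product of the two ordinary generating functions.
Σ = 0·1 + 1·0 + 4·1 + 9·0 + 16·1 + 25·0 + 36·1 + 49·0 + 64·1 = 120.

120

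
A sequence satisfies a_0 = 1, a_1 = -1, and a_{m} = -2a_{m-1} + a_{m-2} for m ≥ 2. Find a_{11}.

The ordinary generating function has denominator 1 + 2y - y^2.
Iterating the recurrence: a_0,…,a_{11} = 1, -1, 3, -7, 17, -41, 99, -239, 577, -1393, 3363, -8119.

-8119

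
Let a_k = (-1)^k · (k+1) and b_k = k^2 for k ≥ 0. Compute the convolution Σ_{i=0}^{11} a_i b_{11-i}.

Write out a_i and b_{11-i} for i = 0,…,11 and sum the products.
Σ = 1·121 − 2·100 + 3·81 − 4·64 + 5·49 − 6·36 + 7·25 − 8·16 + 9·9 − 10·4 + 11·1 − 12·0 = 36.

36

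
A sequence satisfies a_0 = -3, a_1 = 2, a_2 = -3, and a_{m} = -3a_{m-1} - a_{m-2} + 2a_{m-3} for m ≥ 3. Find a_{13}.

The ordinary generating function has denominator 1 + 3q + q^2 - 2q^3.
Iterating the recurrence: a_0,…,a_{13} = -3, 2, -3, 1, 4, -19, 55, -138, 321, -715, 1548, -3287, 6883, -14266.

-14266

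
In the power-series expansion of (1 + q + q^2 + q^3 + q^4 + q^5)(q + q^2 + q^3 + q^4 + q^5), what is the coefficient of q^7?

(1 + q + q^2 + q^3 + q^4 + q^5) has coefficients 1,1,1,1,1,1 for degrees 0…5.
(q + q^2 + q^3 + q^4 + q^5) has coefficients 0,1,1,1,1,1,0,0 for degrees 0…7.
[q^7] = 1·0 + 1·0 + 1·1 + 1·1 + 1·1 + 1·1 = 4.

4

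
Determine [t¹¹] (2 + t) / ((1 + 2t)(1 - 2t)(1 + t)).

Partial fractions give a closed form: a_n = (3/2)·(-2)^n + (5/6)·2^n + (-1/3)·(-1)^n.
At n = 11: a_11 = -1365.

-1365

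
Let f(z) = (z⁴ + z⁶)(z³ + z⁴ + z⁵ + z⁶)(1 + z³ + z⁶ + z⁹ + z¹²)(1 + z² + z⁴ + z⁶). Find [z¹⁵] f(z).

(z⁴ + z⁶) has coefficients 0,0,0,0,1,0,1 for degrees 0…6.
(z³ + z⁴ + z⁵ + z⁶) has coefficients 0,0,0,1,1,1,1,0,0,0,0,0,0,0,0,0 for degrees 0…15.
Multiplying by (1 + z³ + z⁶ + z⁹ + z¹²) gives running coefficients 0,0,0,1,1,1,2,1,1,2,1,1,2,1,1,2 for degrees 0…15.
Finally multiplying by (1 + z² + z⁴ + z⁶), the product of all factors after the first has coefficients 0,0,0,1,1,2,3,3,4,5,5,5,6,5,5,6 for degrees 0…15.
[z¹⁵] = 1·5 + 1·5 = 10.

10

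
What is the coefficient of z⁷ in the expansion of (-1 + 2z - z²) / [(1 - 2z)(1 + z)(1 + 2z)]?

276

Partial fractions give a closed form: a_n = (-1/12)·2^n + (4/3)·(-1)^n + (-9/4)·(-2)^n.
At n = 7: a_7 = 276.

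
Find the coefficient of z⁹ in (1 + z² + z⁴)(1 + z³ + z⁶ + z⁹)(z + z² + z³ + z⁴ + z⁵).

5

(1 + z² + z⁴) has coefficients 1,0,1,0,1 for degrees 0…4.
(1 + z³ + z⁶ + z⁹) has coefficients 1,0,0,1,0,0,1,0,0,1 for degrees 0…9.
Finally multiplying by (z + z² + z³ + z⁴ + z⁵), the product of all factors after the first has coefficients 0,1,1,1,2,2,1,2,2,1 for degrees 0…9.
[z⁹] = 1·1 + 1·2 + 1·2 = 5.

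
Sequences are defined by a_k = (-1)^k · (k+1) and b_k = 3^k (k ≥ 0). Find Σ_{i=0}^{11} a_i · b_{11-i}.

Write out a_i and b_{11-i} for i = 0,…,11 and sum the products.
Σ = 1·177147 − 2·59049 + 3·19683 − 4·6561 + 5·2187 − 6·729 + 7·243 − 8·81 + 9·27 − 10·9 + 11·3 − 12·1 = 99642.

99642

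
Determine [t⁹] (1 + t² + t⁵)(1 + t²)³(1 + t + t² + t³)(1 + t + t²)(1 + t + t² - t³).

72

(1 + t² + t⁵) has coefficients 1,0,1,0,0,1 for degrees 0…5.
(1 + t²)³ has coefficients 1,0,3,0,3,0,1,0,0,0 for degrees 0…9.
Multiplying by (1 + t + t² + t³) gives running coefficients 1,1,4,4,6,6,4,4,1,1 for degrees 0…9.
Multiplying by (1 + t + t²) gives running coefficients 1,2,6,9,14,16,16,14,9,6 for degrees 0…9.
Finally multiplying by (1 + t + t² - t³), the product of all factors after the first has coefficients 1,3,9,16,27,33,37,32,23,13 for degrees 0…9.
[t⁹] = 1·13 + 1·32 + 1·27 = 72.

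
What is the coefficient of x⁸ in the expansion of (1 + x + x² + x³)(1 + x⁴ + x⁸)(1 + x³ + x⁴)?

(1 + x + x² + x³) has coefficients 1,1,1,1 for degrees 0…3.
(1 + x⁴ + x⁸) has coefficients 1,0,0,0,1,0,0,0,1 for degrees 0…8.
Finally multiplying by (1 + x³ + x⁴), the product of all factors after the first has coefficients 1,0,0,1,2,0,0,1,2 for degrees 0…8.
[x⁸] = 1·2 + 1·1 + 1·0 + 1·0 = 3.

3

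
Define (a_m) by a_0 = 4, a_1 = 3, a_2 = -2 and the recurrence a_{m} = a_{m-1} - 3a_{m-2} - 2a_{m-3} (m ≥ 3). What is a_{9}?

The ordinary generating function has denominator 1 - x + 3x^2 + 2x^3.
Iterating the recurrence: a_0,…,a_{9} = 4, 3, -2, -19, -19, 42, 137, 49, -446, -867.

-867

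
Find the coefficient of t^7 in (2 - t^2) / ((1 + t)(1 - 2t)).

The denominator gives the recurrence a_n = a_(n−1) + 2a_(n−2) for n ≥ 3; the numerator fixes a_0 = 2, a_1 = 2, a_2 = 5.
Iterating: 2, 2, 5, 9, 19, 37, 75, 149, so a_7 = 149.

149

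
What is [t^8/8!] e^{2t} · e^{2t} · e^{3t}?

5764801

The EGF product rule gives c_8 = Σ_{k_1+k_2+k_3=8} C(8; k_1,k_2,k_3) · ∏ g_i(k_i), where e^{2t} gives (2)^k; e^{2t} gives (2)^k; e^{3t} gives (3)^k.
g_1(k) for k = 0…8: 1, 2, 4, 8, 16, 32, 64, 128, 256.
g_2(k) for k = 0…8: 1, 2, 4, 8, 16, 32, 64, 128, 256.
g_3(k) for k = 0…8: 1, 3, 9, 27, 81, 243, 729, 2187, 6561.
First combine the last two factors: h(k) = Σ_j C(k,j)·g_2(j)·g_3(k−j) for k = 0…8: 1, 5, 25, 125, 625, 3125, 15625, 78125, 390625.
c_8 = Σ_k C(8,k)·g_1(k)·h(8−k) = 1·1·390625 + 8·2·78125 + 28·4·15625 + 56·8·3125 + 70·16·625 + 56·32·125 + 28·64·25 + 8·128·5 + 1·256·1 = 390625 + 1250000 + 1750000 + 1400000 + 700000 + 224000 + 44800 + 5120 + 256 = 5764801.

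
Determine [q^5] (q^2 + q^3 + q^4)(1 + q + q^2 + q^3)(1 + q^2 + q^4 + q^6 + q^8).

(q^2 + q^3 + q^4) has coefficients 0,0,1,1,1 for degrees 0…4.
(1 + q + q^2 + q^3) has coefficients 1,1,1,1,0,0 for degrees 0…5.
Finally multiplying by (1 + q^2 + q^4 + q^6 + q^8), the product of all factors after the first has coefficients 1,1,2,2,2,2 for degrees 0…5.
[q^5] = 1·2 + 1·2 + 1·1 = 5.

5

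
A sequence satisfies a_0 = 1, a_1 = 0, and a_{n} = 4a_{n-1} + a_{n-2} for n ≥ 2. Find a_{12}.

1762289

The ordinary generating function has denominator 1 - 4x - x^2.
Iterating the recurrence: a_0,…,a_{12} = 1, 0, 1, 4, 17, 72, 305, 1292, 5473, 23184, 98209, 416020, 1762289.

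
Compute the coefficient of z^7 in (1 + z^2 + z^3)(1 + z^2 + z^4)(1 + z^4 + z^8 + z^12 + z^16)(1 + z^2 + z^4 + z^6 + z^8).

(1 + z^2 + z^3) has coefficients 1,0,1,1 for degrees 0…3.
(1 + z^2 + z^4) has coefficients 1,0,1,0,1,0,0,0 for degrees 0…7.
Multiplying by (1 + z^4 + z^8 + z^12 + z^16) gives running coefficients 1,0,1,0,2,0,1,0 for degrees 0…7.
Finally multiplying by (1 + z^2 + z^4 + z^6 + z^8), the product of all factors after the first has coefficients 1,0,2,0,4,0,5,0 for degrees 0…7.
[z^7] = 1·0 + 1·0 + 1·4 = 4.

4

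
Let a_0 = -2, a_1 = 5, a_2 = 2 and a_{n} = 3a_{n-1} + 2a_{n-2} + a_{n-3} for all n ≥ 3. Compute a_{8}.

8749

The ordinary generating function has denominator 1 - 3y - 2y^2 - y^3.
Iterating the recurrence: a_0,…,a_{8} = -2, 5, 2, 14, 51, 183, 665, 2412, 8749.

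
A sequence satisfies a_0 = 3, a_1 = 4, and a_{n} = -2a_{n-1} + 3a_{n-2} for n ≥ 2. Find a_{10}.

The ordinary generating function has denominator 1 + 2x - 3x^2.
Iterating the recurrence: a_0,…,a_{10} = 3, 4, 1, 10, -17, 64, -179, 550, -1637, 4924, -14759.

-14759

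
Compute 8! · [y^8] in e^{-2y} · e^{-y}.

The EGF product rule gives c_8 = Σ_{k_1+k_2=8} C(8; k_1,k_2) · ∏ g_i(k_i), where e^{-2y} gives (-2)^k; e^{-y} gives (-1)^k.
g_1(k) for k = 0…8: 1, -2, 4, -8, 16, -32, 64, -128, 256.
g_2(k) for k = 0…8: 1, -1, 1, -1, 1, -1, 1, -1, 1.
c_8 = Σ_k C(8,k)·g_1(k)·g_2(8−k) = 1·1·1 + 8·(-2)·(-1) + 28·4·1 + 56·(-8)·(-1) + 70·16·1 + 56·(-32)·(-1) + 28·64·1 + 8·(-128)·(-1) + 1·256·1 = 1 + 16 + 112 + 448 + 1120 + 1792 + 1792 + 1024 + 256 = 6561.

6561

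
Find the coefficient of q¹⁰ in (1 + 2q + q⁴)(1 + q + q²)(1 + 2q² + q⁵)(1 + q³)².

(1 + 2q + q⁴) has coefficients 1,2,0,0,1 for degrees 0…4.
(1 + q + q²) has coefficients 1,1,1,0,0,0,0,0,0,0,0 for degrees 0…10.
Multiplying by (1 + 2q² + q⁵) gives running coefficients 1,1,3,2,2,1,1,1,0,0,0 for degrees 0…10.
Finally multiplying by (1 + q³)², the product of all factors after the first has coefficients 1,1,3,4,4,7,6,6,5,4,4 for degrees 0…10.
[q¹⁰] = 1·4 + 2·4 + 1·6 = 18.

18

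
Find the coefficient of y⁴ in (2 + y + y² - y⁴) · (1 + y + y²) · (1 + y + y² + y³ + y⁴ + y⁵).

11

(2 + y + y² - y⁴) has coefficients 2,1,1,0,-1 for degrees 0…4.
(1 + y + y²) has coefficients 1,1,1,0,0 for degrees 0…4.
Finally multiplying by (1 + y + y² + y³ + y⁴ + y⁵), the product of all factors after the first has coefficients 1,2,3,3,3 for degrees 0…4.
[y⁴] = 2·3 + 1·3 + 1·3 − 1·1 = 11.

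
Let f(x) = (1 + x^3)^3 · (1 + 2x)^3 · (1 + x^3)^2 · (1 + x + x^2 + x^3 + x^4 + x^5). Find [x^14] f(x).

445

(1 + x^3)^3 has coefficients 1,0,0,3,0,0,3,0,0,1 for degrees 0…9.
(1 + 2x)^3 has coefficients 1,6,12,8,0,0,0,0,0,0,0,0,0,0,0 for degrees 0…14.
Multiplying by (1 + x^3)^2 gives running coefficients 1,6,12,10,12,24,17,6,12,8,0,0,0,0,0 for degrees 0…14.
Finally multiplying by (1 + x + x^2 + x^3 + x^4 + x^5), the product of all factors after the first has coefficients 1,7,19,29,41,65,81,81,81,79,67,43,26,20,8 for degrees 0…14.
[x^14] = 1·8 + 3·43 + 3·81 + 1·65 = 445.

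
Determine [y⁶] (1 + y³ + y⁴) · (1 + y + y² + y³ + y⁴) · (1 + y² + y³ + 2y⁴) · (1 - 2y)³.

(1 + y³ + y⁴) has coefficients 1,0,0,1,1 for degrees 0…4.
(1 + y + y² + y³ + y⁴) has coefficients 1,1,1,1,1,0,0 for degrees 0…6.
Multiplying by (1 + y² + y³ + 2y⁴) gives running coefficients 1,1,2,3,5,4,4 for degrees 0…6.
Finally multiplying by (1 - 2y)³, the product of all factors after the first has coefficients 1,-5,8,-5,3,-6,16 for degrees 0…6.
[y⁶] = 1·16 + 1·(-5) + 1·8 = 19.

19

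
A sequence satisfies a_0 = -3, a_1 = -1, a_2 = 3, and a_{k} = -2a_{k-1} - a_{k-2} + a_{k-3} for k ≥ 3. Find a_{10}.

-108

The ordinary generating function has denominator 1 + 2x + x^2 - x^3.
Iterating the recurrence: a_0,…,a_{10} = -3, -1, 3, -8, 12, -13, 6, 13, -45, 83, -108.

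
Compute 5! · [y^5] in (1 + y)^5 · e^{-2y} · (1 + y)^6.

The EGF product rule gives c_5 = Σ_{k_1+k_2+k_3=5} C(5; k_1,k_2,k_3) · ∏ g_i(k_i), where (1+y)^5 gives the falling factorial (5)_k; e^{-2y} gives (-2)^k; (1+y)^6 gives the falling factorial (6)_k.
g_1(k) for k = 0…5: 1, 5, 20, 60, 120, 120.
g_2(k) for k = 0…5: 1, -2, 4, -8, 16, -32.
g_3(k) for k = 0…5: 1, 6, 30, 120, 360, 720.
First combine the last two factors: h(k) = Σ_j C(k,j)·g_2(j)·g_3(k−j) for k = 0…5: 1, 4, 10, 4, -56, -32.
c_5 = Σ_k C(5,k)·g_1(k)·h(5−k) = 1·1·(-32) + 5·5·(-56) + 10·20·4 + 10·60·10 + 5·120·4 + 1·120·1 = −32 − 1400 + 800 + 6000 + 2400 + 120 = 7888.

7888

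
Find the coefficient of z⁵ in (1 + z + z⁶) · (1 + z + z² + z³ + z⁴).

1

(1 + z + z⁶) has coefficients 1,1,0,0,0,0 for degrees 0…5.
(1 + z + z² + z³ + z⁴) has coefficients 1,1,1,1,1,0 for degrees 0…5.
[z⁵] = 1·0 + 1·1 = 1.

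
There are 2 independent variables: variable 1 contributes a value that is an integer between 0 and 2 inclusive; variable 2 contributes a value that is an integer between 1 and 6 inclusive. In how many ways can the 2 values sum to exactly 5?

The generating function for the choices is (1 + q + q^2)·(q + q^2 + q^3 + q^4 + q^5 + q^6); the count is [q^5].
(1 + q + q^2) has coefficients 1,1,1 for degrees 0…2.
(q + q^2 + q^3 + q^4 + q^5 + q^6) has coefficients 0,1,1,1,1,1 for degrees 0…5.
[q^5] = 1·1 + 1·1 + 1·1 = 3.

3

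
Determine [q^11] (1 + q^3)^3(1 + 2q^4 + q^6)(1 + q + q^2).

(1 + q^3)^3 has coefficients 1,0,0,3,0,0,3,0,0,1 for degrees 0…9.
(1 + 2q^4 + q^6) has coefficients 1,0,0,0,2,0,1,0,0,0,0,0 for degrees 0…11.
Finally multiplying by (1 + q + q^2), the product of all factors after the first has coefficients 1,1,1,0,2,2,3,1,1,0,0,0 for degrees 0…11.
[q^11] = 1·0 + 3·1 + 3·2 + 1·1 = 10.

10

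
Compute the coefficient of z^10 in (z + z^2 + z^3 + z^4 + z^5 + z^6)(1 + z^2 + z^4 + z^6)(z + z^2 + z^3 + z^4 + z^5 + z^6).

(z + z^2 + z^3 + z^4 + z^5 + z^6) has coefficients 0,1,1,1,1,1,1 for degrees 0…6.
(1 + z^2 + z^4 + z^6) has coefficients 1,0,1,0,1,0,1,0,0,0,0 for degrees 0…10.
Finally multiplying by (z + z^2 + z^3 + z^4 + z^5 + z^6), the product of all factors after the first has coefficients 0,1,1,2,2,3,3,3,3,2,2 for degrees 0…10.
[z^10] = 1·2 + 1·3 + 1·3 + 1·3 + 1·3 + 1·2 = 16.

16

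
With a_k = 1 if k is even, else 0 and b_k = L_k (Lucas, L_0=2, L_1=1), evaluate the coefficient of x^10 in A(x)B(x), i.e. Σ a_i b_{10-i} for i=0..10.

200

This is [x^10] in the product of the two ordinary generating functions.
Σ = 1·123 + 0·76 + 1·47 + 0·29 + 1·18 + 0·11 + 1·7 + 0·4 + 1·3 + 0·1 + 1·2 = 200.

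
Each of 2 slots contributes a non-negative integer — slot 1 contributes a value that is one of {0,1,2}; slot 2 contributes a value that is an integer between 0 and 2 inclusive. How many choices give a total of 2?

3

The generating function for the choices is (1 + z + z^2)·(1 + z + z^2); the count is [z^2].
(1 + z + z^2) has coefficients 1,1,1 for degrees 0…2.
(1 + z + z^2) has coefficients 1,1,1 for degrees 0…2.
[z^2] = 1·1 + 1·1 + 1·1 = 3.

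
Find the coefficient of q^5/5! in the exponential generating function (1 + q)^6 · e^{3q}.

The EGF product rule gives c_5 = Σ_{k_1+k_2=5} C(5; k_1,k_2) · ∏ g_i(k_i), where (1+q)^6 gives the falling factorial (6)_k; e^{3q} gives (3)^k.
g_1(k) for k = 0…5: 1, 6, 30, 120, 360, 720.
g_2(k) for k = 0…5: 1, 3, 9, 27, 81, 243.
c_5 = Σ_k C(5,k)·g_1(k)·g_2(5−k) = 1·1·243 + 5·6·81 + 10·30·27 + 10·120·9 + 5·360·3 + 1·720·1 = 243 + 2430 + 8100 + 10800 + 5400 + 720 = 27693.

27693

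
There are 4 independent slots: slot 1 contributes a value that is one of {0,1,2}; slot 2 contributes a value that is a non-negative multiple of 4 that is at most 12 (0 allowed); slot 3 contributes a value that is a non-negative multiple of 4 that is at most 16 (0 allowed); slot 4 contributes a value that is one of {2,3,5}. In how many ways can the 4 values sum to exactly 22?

7

The generating function for the choices is (1 + t + t^2)·(1 + t^4 + t^8 + t^12)·(1 + t^4 + t^8 + t^12 + t^16)·(t^2 + t^3 + t^5); the count is [t^22].
(1 + t + t^2) has coefficients 1,1,1 for degrees 0…2.
(1 + t^4 + t^8 + t^12) has coefficients 1,0,0,0,1,0,0,0,1,0,0,0,1,0,0,0,0,0,0,0,0,0,0 for degrees 0…22.
Multiplying by (1 + t^4 + t^8 + t^12 + t^16) gives running coefficients 1,0,0,0,2,0,0,0,3,0,0,0,4,0,0,0,4,0,0,0,3,0,0 for degrees 0…22.
Finally multiplying by (t^2 + t^3 + t^5), the product of all factors after the first has coefficients 0,0,1,1,0,1,2,2,0,2,3,3,0,3,4,4,0,4,4,4,0,4,3 for degrees 0…22.
[t^22] = 1·3 + 1·4 + 1·0 = 7.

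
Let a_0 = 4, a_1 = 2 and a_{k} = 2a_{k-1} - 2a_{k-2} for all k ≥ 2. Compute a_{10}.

The ordinary generating function has denominator 1 - 2y + 2y^2.
Iterating the recurrence: a_0,…,a_{10} = 4, 2, -4, -12, -16, -8, 16, 48, 64, 32, -64.

-64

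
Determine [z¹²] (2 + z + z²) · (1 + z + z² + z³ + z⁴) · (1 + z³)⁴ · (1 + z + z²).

(2 + z + z²) has coefficients 2,1,1 for degrees 0…2.
(1 + z + z² + z³ + z⁴) has coefficients 1,1,1,1,1,0,0,0,0,0,0,0,0 for degrees 0…12.
Multiplying by (1 + z³)⁴ gives running coefficients 1,1,1,5,5,4,10,10,6,10,10,4,5 for degrees 0…12.
Finally multiplying by (1 + z + z²), the product of all factors after the first has coefficients 1,2,3,7,11,14,19,24,26,26,26,24,19 for degrees 0…12.
[z¹²] = 2·19 + 1·24 + 1·26 = 88.

88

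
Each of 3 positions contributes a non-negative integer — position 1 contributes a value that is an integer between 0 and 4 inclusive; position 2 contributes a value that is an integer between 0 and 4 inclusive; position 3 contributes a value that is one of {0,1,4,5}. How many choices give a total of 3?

7

The generating function for the choices is (1 + y + y^2 + y^3 + y^4)·(1 + y + y^2 + y^3 + y^4)·(1 + y + y^4 + y^5); the count is [y^3].
(1 + y + y^2 + y^3 + y^4) has coefficients 1,1,1,1 for degrees 0…3.
(1 + y + y^2 + y^3 + y^4) has coefficients 1,1,1,1 for degrees 0…3.
Finally multiplying by (1 + y + y^4 + y^5), the product of all factors after the first has coefficients 1,2,2,2 for degrees 0…3.
[y^3] = 1·2 + 1·2 + 1·2 + 1·1 = 7.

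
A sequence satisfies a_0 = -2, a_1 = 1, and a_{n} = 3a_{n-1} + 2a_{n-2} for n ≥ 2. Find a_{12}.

The ordinary generating function has denominator 1 - 3y - 2y^2.
Iterating the recurrence: a_0,…,a_{12} = -2, 1, -1, -1, -5, -17, -61, -217, -773, -2753, -9805, -34921, -124373.

-124373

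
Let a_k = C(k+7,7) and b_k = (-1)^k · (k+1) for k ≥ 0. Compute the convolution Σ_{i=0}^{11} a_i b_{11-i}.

Write out a_i and b_{11-i} for i = 0,…,11 and sum the products.
Σ = 1·(-12) + 8·11 + 36·(-10) + 120·9 + 330·(-8) + 792·7 + 1716·(-6) + 3432·5 + 6435·(-4) + 11440·3 + 19448·(-2) + 31824·1 = 12072.

12072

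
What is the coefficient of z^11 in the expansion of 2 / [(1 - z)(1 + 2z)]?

Partial fractions give a closed form: a_n = (2/3)·1^n + (4/3)·(-2)^n.
At n = 11: a_11 = -2730.

-2730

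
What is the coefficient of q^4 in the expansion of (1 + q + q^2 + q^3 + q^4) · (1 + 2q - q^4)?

(1 + q + q^2 + q^3 + q^4) has coefficients 1,1,1,1,1 for degrees 0…4.
(1 + 2q - q^4) has coefficients 1,2,0,0,-1 for degrees 0…4.
[q^4] = 1·(-1) + 1·0 + 1·0 + 1·2 + 1·1 = 2.

2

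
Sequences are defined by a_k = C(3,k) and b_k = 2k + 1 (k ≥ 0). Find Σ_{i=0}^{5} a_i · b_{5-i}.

This is [x^5] in the product of the two ordinary generating functions.
Σ = 1·11 + 3·9 + 3·7 + 1·5 + 0·3 + 0·1 = 64.

64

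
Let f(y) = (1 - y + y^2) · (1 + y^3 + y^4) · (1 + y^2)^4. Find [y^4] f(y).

(1 - y + y^2) has coefficients 1,-1,1 for degrees 0…2.
(1 + y^3 + y^4) has coefficients 1,0,0,1,1 for degrees 0…4.
Finally multiplying by (1 + y^2)^4, the product of all factors after the first has coefficients 1,0,4,1,7 for degrees 0…4.
[y^4] = 1·7 − 1·1 + 1·4 = 10.

10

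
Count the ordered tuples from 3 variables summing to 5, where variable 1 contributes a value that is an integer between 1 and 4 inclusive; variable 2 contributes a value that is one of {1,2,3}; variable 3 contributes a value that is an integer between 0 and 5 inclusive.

9

The generating function for the choices is (y + y² + y³ + y⁴)·(y + y² + y³)·(1 + y + y² + y³ + y⁴ + y⁵); the count is [y⁵].
(y + y² + y³ + y⁴) has coefficients 0,1,1,1,1 for degrees 0…4.
(y + y² + y³) has coefficients 0,1,1,1,0,0 for degrees 0…5.
Finally multiplying by (1 + y + y² + y³ + y⁴ + y⁵), the product of all factors after the first has coefficients 0,1,2,3,3,3 for degrees 0…5.
[y⁵] = 1·3 + 1·3 + 1·2 + 1·1 = 9.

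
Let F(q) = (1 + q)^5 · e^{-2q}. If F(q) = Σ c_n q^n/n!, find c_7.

-1248

The EGF product rule gives c_7 = Σ_{k_1+k_2=7} C(7; k_1,k_2) · ∏ g_i(k_i), where (1+q)^5 gives the falling factorial (5)_k; e^{-2q} gives (-2)^k.
g_1(k) for k = 0…7: 1, 5, 20, 60, 120, 120, 0, 0.
g_2(k) for k = 0…7: 1, -2, 4, -8, 16, -32, 64, -128.
c_7 = Σ_k C(7,k)·g_1(k)·g_2(7−k) = 1·1·(-128) + 7·5·64 + 21·20·(-32) + 35·60·16 + 35·120·(-8) + 21·120·4 = −128 + 2240 − 13440 + 33600 − 33600 + 10080 = -1248.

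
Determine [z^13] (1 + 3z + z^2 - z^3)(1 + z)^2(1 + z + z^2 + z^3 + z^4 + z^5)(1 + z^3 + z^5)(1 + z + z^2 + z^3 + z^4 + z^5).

117

(1 + 3z + z^2 - z^3) has coefficients 1,3,1,-1 for degrees 0…3.
(1 + z)^2 has coefficients 1,2,1,0,0,0,0,0,0,0,0,0,0,0 for degrees 0…13.
Multiplying by (1 + z + z^2 + z^3 + z^4 + z^5) gives running coefficients 1,3,4,4,4,4,3,1,0,0,0,0,0,0 for degrees 0…13.
Multiplying by (1 + z^3 + z^5) gives running coefficients 1,3,4,5,7,9,10,9,8,7,5,3,1,0 for degrees 0…13.
Finally multiplying by (1 + z + z^2 + z^3 + z^4 + z^5), the product of all factors after the first has coefficients 1,4,8,13,20,29,38,44,48,50,48,42,33,24 for degrees 0…13.
[z^13] = 1·24 + 3·33 + 1·42 − 1·48 = 117.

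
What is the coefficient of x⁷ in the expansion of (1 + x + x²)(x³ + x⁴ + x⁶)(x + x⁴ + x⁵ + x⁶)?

3

(1 + x + x²) has coefficients 1,1,1 for degrees 0…2.
(x³ + x⁴ + x⁶) has coefficients 0,0,0,1,1,0,1,0 for degrees 0…7.
Finally multiplying by (x + x⁴ + x⁵ + x⁶), the product of all factors after the first has coefficients 0,0,0,0,1,1,0,2 for degrees 0…7.
[x⁷] = 1·2 + 1·0 + 1·1 = 3.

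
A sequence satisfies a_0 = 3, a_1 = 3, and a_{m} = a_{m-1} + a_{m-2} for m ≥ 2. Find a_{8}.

102

The ordinary generating function has denominator 1 - x - x^2.
Iterating the recurrence: a_0,…,a_{8} = 3, 3, 6, 9, 15, 24, 39, 63, 102.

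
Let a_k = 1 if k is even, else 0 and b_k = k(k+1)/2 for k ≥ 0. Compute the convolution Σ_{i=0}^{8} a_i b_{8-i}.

The convolution is the x^8 coefficient of A(x)B(x).
Σ = 1·36 + 0·28 + 1·21 + 0·15 + 1·10 + 0·6 + 1·3 + 0·1 + 1·0 = 70.

70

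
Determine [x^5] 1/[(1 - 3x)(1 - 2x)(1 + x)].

504

Partial fractions give a closed form: a_n = (9/4)·3^n + (-4/3)·2^n + (1/12)·(-1)^n.
At n = 5: a_5 = 504.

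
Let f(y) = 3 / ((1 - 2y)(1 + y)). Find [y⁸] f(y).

The denominator gives the recurrence a_n = a_(n−1) + 2a_(n−2) for n ≥ 2; the numerator fixes a_0 = 3, a_1 = 3.
Iterating: 3, 3, 9, 15, 33, 63, 129, 255, 513, so a_8 = 513.

513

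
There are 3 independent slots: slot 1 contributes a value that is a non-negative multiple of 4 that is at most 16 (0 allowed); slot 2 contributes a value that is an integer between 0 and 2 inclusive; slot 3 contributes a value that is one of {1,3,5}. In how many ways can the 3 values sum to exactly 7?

3

The generating function for the choices is (1 + q⁴ + q⁸ + q¹² + q¹⁶)·(1 + q + q²)·(q + q³ + q⁵); the count is [q⁷].
(1 + q⁴ + q⁸ + q¹² + q¹⁶) has coefficients 1,0,0,0,1,0,0,0 for degrees 0…7.
(1 + q + q²) has coefficients 1,1,1,0,0,0,0,0 for degrees 0…7.
Finally multiplying by (q + q³ + q⁵), the product of all factors after the first has coefficients 0,1,1,2,1,2,1,1 for degrees 0…7.
[q⁷] = 1·1 + 1·2 = 3.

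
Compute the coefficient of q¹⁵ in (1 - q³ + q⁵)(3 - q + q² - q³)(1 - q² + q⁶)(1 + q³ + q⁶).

-5

(1 - q³ + q⁵) has coefficients 1,0,0,-1,0,1 for degrees 0…5.
(3 - q + q² - q³) has coefficients 3,-1,1,-1,0,0,0,0,0,0,0,0,0,0,0,0 for degrees 0…15.
Multiplying by (1 - q² + q⁶) gives running coefficients 3,-1,-2,0,-1,1,3,-1,1,-1,0,0,0,0,0,0 for degrees 0…15.
Finally multiplying by (1 + q³ + q⁶), the product of all factors after the first has coefficients 3,-1,-2,3,-2,-1,6,-3,0,2,-2,2,2,-1,1,-1 for degrees 0…15.
[q¹⁵] = 1·(-1) − 1·2 + 1·(-2) = -5.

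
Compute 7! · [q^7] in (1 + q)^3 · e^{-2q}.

The EGF product rule gives c_7 = Σ_{k_1+k_2=7} C(7; k_1,k_2) · ∏ g_i(k_i), where (1+q)^3 gives the falling factorial (3)_k; e^{-2q} gives (-2)^k.
g_1(k) for k = 0…7: 1, 3, 6, 6, 0, 0, 0, 0.
g_2(k) for k = 0…7: 1, -2, 4, -8, 16, -32, 64, -128.
c_7 = Σ_k C(7,k)·g_1(k)·g_2(7−k) = 1·1·(-128) + 7·3·64 + 21·6·(-32) + 35·6·16 = −128 + 1344 − 4032 + 3360 = 544.

544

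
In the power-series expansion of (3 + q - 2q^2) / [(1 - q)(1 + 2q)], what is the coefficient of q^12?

5462

The denominator gives the recurrence a_n = −a_(n−1) + 2a_(n−2) for n ≥ 3; the numerator fixes a_0 = 3, a_1 = -2, a_2 = 6.
Iterating: 3, -2, 6, -10, 22, -42, 86, -170, 342, -682, 1366, -2730, 5462, so a_12 = 5462.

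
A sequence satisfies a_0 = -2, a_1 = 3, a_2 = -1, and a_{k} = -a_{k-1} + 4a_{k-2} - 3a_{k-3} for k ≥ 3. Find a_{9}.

6585

The ordinary generating function has denominator 1 + x - 4x^2 + 3x^3.
Iterating the recurrence: a_0,…,a_{9} = -2, 3, -1, 19, -32, 111, -296, 836, -2353, 6585.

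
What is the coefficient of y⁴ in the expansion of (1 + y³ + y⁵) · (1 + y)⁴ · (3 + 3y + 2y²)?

(1 + y³ + y⁵) has coefficients 1,0,0,1,0 for degrees 0…4.
(1 + y)⁴ has coefficients 1,4,6,4,1 for degrees 0…4.
Finally multiplying by (3 + 3y + 2y²), the product of all factors after the first has coefficients 3,15,32,38,27 for degrees 0…4.
[y⁴] = 1·27 + 1·15 = 42.

42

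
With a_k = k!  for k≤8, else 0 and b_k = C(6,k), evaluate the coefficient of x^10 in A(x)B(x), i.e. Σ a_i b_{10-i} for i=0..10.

717144

Write out a_i and b_{10-i} for i = 0,…,10 and sum the products.
Σ = 1·0 + 1·0 + 2·0 + 6·0 + 24·1 + 120·6 + 720·15 + 5040·20 + 40320·15 + 0·6 + 0·1 = 717144.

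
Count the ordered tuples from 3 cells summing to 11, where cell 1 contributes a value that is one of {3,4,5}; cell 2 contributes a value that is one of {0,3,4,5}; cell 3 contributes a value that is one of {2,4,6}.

The generating function for the choices is (q³ + q⁴ + q⁵)·(1 + q³ + q⁴ + q⁵)·(q² + q⁴ + q⁶); the count is [q¹¹].
(q³ + q⁴ + q⁵) has coefficients 0,0,0,1,1,1 for degrees 0…5.
(1 + q³ + q⁴ + q⁵) has coefficients 1,0,0,1,1,1,0,0,0,0,0,0 for degrees 0…11.
Finally multiplying by (q² + q⁴ + q⁶), the product of all factors after the first has coefficients 0,0,1,0,1,1,2,2,1,2,1,1 for degrees 0…11.
[q¹¹] = 1·1 + 1·2 + 1·2 = 5.

5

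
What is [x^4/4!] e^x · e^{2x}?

The EGF product rule gives c_4 = Σ_{k_1+k_2=4} C(4; k_1,k_2) · ∏ g_i(k_i), where e^x gives (1)^k; e^{2x} gives (2)^k.
g_1(k) for k = 0…4: 1, 1, 1, 1, 1.
g_2(k) for k = 0…4: 1, 2, 4, 8, 16.
c_4 = Σ_k C(4,k)·g_1(k)·g_2(4−k) = 1·1·16 + 4·1·8 + 6·1·4 + 4·1·2 + 1·1·1 = 16 + 32 + 24 + 8 + 1 = 81.

81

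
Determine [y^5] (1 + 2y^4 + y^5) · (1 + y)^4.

9

(1 + 2y^4 + y^5) has coefficients 1,0,0,0,2,1 for degrees 0…5.
(1 + y)^4 has coefficients 1,4,6,4,1,0 for degrees 0…5.
[y^5] = 1·0 + 2·4 + 1·1 = 9.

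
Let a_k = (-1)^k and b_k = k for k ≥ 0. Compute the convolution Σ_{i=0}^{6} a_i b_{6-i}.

3

This is [x^6] in the product of the two ordinary generating functions.
Σ = 1·6 − 1·5 + 1·4 − 1·3 + 1·2 − 1·1 + 1·0 = 3.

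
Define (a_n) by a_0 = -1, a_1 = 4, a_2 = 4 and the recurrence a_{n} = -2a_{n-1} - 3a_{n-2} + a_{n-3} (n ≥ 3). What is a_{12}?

The ordinary generating function has denominator 1 + 2y + 3y^2 - y^3.
Iterating the recurrence: a_0,…,a_{12} = -1, 4, 4, -21, 34, -1, -121, 279, -196, -566, 1999, -2496, -1571.

-1571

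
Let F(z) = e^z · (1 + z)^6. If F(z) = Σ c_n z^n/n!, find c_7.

37633

The EGF product rule gives c_7 = Σ_{k_1+k_2=7} C(7; k_1,k_2) · ∏ g_i(k_i), where e^z gives (1)^k; (1+z)^6 gives the falling factorial (6)_k.
g_1(k) for k = 0…7: 1, 1, 1, 1, 1, 1, 1, 1.
g_2(k) for k = 0…7: 1, 6, 30, 120, 360, 720, 720, 0.
c_7 = Σ_k C(7,k)·g_1(k)·g_2(7−k) = 7·1·720 + 21·1·720 + 35·1·360 + 35·1·120 + 21·1·30 + 7·1·6 + 1·1·1 = 5040 + 15120 + 12600 + 4200 + 630 + 42 + 1 = 37633.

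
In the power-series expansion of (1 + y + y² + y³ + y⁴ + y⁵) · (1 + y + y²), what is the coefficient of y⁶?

2

(1 + y + y² + y³ + y⁴ + y⁵) has coefficients 1,1,1,1,1,1 for degrees 0…5.
(1 + y + y²) has coefficients 1,1,1,0,0,0,0 for degrees 0…6.
[y⁶] = 1·0 + 1·0 + 1·0 + 1·0 + 1·1 + 1·1 = 2.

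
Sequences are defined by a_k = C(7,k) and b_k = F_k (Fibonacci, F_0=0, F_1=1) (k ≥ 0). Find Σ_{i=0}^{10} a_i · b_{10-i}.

Write out a_i and b_{10-i} for i = 0,…,10 and sum the products.
Σ = 1·55 + 7·34 + 21·21 + 35·13 + 35·8 + 21·5 + 7·3 + 1·2 + 0·1 + 0·1 + 0·0 = 1597.

1597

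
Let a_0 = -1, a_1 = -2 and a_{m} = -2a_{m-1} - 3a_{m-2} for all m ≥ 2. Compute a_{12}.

-1709

The ordinary generating function has denominator 1 + 2y + 3y^2.
Iterating the recurrence: a_0,…,a_{12} = -1, -2, 7, -8, -5, 34, -53, 4, 151, -314, 175, 592, -1709.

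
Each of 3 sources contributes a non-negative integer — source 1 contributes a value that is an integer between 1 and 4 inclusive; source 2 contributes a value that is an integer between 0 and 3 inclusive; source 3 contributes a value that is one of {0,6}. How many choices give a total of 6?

2

The generating function for the choices is (q + q^2 + q^3 + q^4)·(1 + q + q^2 + q^3)·(1 + q^6); the count is [q^6].
(q + q^2 + q^3 + q^4) has coefficients 0,1,1,1,1 for degrees 0…4.
(1 + q + q^2 + q^3) has coefficients 1,1,1,1,0,0,0 for degrees 0…6.
Finally multiplying by (1 + q^6), the product of all factors after the first has coefficients 1,1,1,1,0,0,1 for degrees 0…6.
[q^6] = 1·0 + 1·0 + 1·1 + 1·1 = 2.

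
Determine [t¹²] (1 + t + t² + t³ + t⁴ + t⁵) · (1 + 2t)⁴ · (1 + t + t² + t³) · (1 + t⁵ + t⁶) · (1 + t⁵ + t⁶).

1322

(1 + t + t² + t³ + t⁴ + t⁵) has coefficients 1,1,1,1,1,1 for degrees 0…5.
(1 + 2t)⁴ has coefficients 1,8,24,32,16,0,0,0,0,0,0,0,0 for degrees 0…12.
Multiplying by (1 + t + t² + t³) gives running coefficients 1,9,33,65,80,72,48,16,0,0,0,0,0 for degrees 0…12.
Multiplying by (1 + t⁵ + t⁶) gives running coefficients 1,9,33,65,80,73,58,58,98,145,152,120,64 for degrees 0…12.
Finally multiplying by (1 + t⁵ + t⁶), the product of all factors after the first has coefficients 1,9,33,65,80,74,68,100,196,290,305,251,180 for degrees 0…12.
[t¹²] = 1·180 + 1·251 + 1·305 + 1·290 + 1·196 + 1·100 = 1322.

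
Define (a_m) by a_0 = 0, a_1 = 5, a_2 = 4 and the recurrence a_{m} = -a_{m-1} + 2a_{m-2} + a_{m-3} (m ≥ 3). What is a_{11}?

35

The ordinary generating function has denominator 1 + t - 2t^2 - t^3.
Iterating the recurrence: a_0,…,a_{11} = 0, 5, 4, 6, 7, 9, 11, 14, 17, 22, 26, 35.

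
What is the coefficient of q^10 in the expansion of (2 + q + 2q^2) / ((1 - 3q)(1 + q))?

The denominator gives the recurrence a_n = 2a_(n−1) + 3a_(n−2) for n ≥ 3; the numerator fixes a_0 = 2, a_1 = 5, a_2 = 18.
Iterating: 2, 5, 18, 51, 156, 465, 1398, 4191, 12576, 37725, 113178, so a_10 = 113178.

113178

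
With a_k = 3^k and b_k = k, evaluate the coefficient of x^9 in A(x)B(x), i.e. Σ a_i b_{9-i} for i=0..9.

Write out a_i and b_{9-i} for i = 0,…,9 and sum the products.
Σ = 1·9 + 3·8 + 9·7 + 27·6 + 81·5 + 243·4 + 729·3 + 2187·2 + 6561·1 + 19683·0 = 14757.

14757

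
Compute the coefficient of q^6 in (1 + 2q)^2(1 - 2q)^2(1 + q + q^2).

16

(1 + 2q)^2 has coefficients 1,4,4 for degrees 0…2.
(1 - 2q)^2 has coefficients 1,-4,4,0,0,0,0 for degrees 0…6.
Finally multiplying by (1 + q + q^2), the product of all factors after the first has coefficients 1,-3,1,0,4,0,0 for degrees 0…6.
[q^6] = 1·0 + 4·0 + 4·4 = 16.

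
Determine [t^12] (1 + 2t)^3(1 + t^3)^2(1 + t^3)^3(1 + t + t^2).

265

(1 + 2t)^3 has coefficients 1,6,12,8 for degrees 0…3.
(1 + t^3)^2 has coefficients 1,0,0,2,0,0,1,0,0,0,0,0,0 for degrees 0…12.
Multiplying by (1 + t^3)^3 gives running coefficients 1,0,0,5,0,0,10,0,0,10,0,0,5 for degrees 0…12.
Finally multiplying by (1 + t + t^2), the product of all factors after the first has coefficients 1,1,1,5,5,5,10,10,10,10,10,10,5 for degrees 0…12.
[t^12] = 1·5 + 6·10 + 12·10 + 8·10 = 265.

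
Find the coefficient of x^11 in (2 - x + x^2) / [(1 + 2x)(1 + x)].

-11260

The denominator gives the recurrence a_n = −3a_(n−1) − 2a_(n−2) for n ≥ 3; the numerator fixes a_0 = 2, a_1 = -7, a_2 = 18.
Iterating: 2, -7, 18, -40, 84, -172, 348, -700, 1404, -2812, 5628, -11260, so a_11 = -11260.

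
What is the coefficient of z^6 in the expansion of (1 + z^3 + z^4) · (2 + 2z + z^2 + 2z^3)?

3

(1 + z^3 + z^4) has coefficients 1,0,0,1,1 for degrees 0…4.
(2 + 2z + z^2 + 2z^3) has coefficients 2,2,1,2,0,0,0 for degrees 0…6.
[z^6] = 1·0 + 1·2 + 1·1 = 3.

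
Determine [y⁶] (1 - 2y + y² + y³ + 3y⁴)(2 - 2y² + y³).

(1 - 2y + y² + y³ + 3y⁴) has coefficients 1,-2,1,1,3 for degrees 0…4.
(2 - 2y² + y³) has coefficients 2,0,-2,1,0,0,0 for degrees 0…6.
[y⁶] = 1·0 − 2·0 + 1·0 + 1·1 + 3·(-2) = -5.

-5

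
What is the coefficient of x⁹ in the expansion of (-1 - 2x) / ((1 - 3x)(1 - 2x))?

-96367

Partial fractions give a closed form: a_n = (-5)·3^n + (4)·2^n.
At n = 9: a_9 = -96367.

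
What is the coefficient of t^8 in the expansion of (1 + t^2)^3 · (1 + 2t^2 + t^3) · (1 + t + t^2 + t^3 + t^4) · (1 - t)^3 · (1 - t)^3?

(1 + t^2)^3 has coefficients 1,0,3,0,3,0,1 for degrees 0…6.
(1 + 2t^2 + t^3) has coefficients 1,0,2,1,0,0,0,0,0 for degrees 0…8.
Multiplying by (1 + t + t^2 + t^3 + t^4) gives running coefficients 1,1,3,4,4,3,3,1,0 for degrees 0…8.
Multiplying by (1 - t)^3 gives running coefficients 1,-2,3,-3,0,0,2,-3,3 for degrees 0…8.
Finally multiplying by (1 - t)^3, the product of all factors after the first has coefficients 1,-5,12,-19,20,-12,5,-9,18 for degrees 0…8.
[t^8] = 1·18 + 3·5 + 3·20 + 1·12 = 105.

105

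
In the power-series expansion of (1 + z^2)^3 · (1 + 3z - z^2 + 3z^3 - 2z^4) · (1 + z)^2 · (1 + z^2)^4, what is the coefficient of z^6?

(1 + z^2)^3 has coefficients 1,0,3,0,3,0,1 for degrees 0…6.
(1 + 3z - z^2 + 3z^3 - 2z^4) has coefficients 1,3,-1,3,-2,0,0 for degrees 0…6.
Multiplying by (1 + z)^2 gives running coefficients 1,5,6,4,3,-1,-2 for degrees 0…6.
Finally multiplying by (1 + z^2)^4, the product of all factors after the first has coefficients 1,5,10,24,33,45,50 for degrees 0…6.
[z^6] = 1·50 + 3·33 + 3·10 + 1·1 = 180.

180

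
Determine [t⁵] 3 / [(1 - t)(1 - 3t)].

1092

Partial fractions give a closed form: a_n = (-3/2)·1^n + (9/2)·3^n.
At n = 5: a_5 = 1092.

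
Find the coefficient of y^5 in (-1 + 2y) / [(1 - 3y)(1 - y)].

-122

The denominator gives the recurrence a_n = 4a_(n−1) − 3a_(n−2) for n ≥ 3; the numerator fixes a_0 = -1, a_1 = -2, a_2 = -5.
Iterating: -1, -2, -5, -14, -41, -122, so a_5 = -122.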